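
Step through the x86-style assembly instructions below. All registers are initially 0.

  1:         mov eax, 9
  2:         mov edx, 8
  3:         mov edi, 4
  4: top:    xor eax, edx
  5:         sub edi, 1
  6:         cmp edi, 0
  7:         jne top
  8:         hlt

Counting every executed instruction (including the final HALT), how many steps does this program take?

eax=9
edx=8
edi=4
eax=9^8=1
edi=4-1=3
cmp edi, 0  (cmp 3,0)
jne top: taken
eax=1^8=9
edi=3-1=2
cmp edi, 0  (cmp 2,0)
jne top: taken
eax=9^8=1
edi=2-1=1
cmp edi, 0  (cmp 1,0)
jne top: taken
eax=1^8=9
edi=1-1=0
cmp edi, 0  (cmp 0,0)
jne top: not taken
halt.
Total executed instructions: 20.

20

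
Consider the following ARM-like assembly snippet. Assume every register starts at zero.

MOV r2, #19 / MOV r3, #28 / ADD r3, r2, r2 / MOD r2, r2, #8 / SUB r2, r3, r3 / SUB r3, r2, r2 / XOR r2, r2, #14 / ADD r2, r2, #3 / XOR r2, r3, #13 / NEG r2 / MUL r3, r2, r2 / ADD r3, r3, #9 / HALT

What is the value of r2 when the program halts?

-13

after MOV r2, #19: r2=19
after MOV r3, #28: r3=28
after ADD r3, r2, r2: r3=19+19=38
after MOD r2, r2, #8: r2=19%8=3
after SUB r2, r3, r3: r2=38-38=0
after SUB r3, r2, r2: r3=0-0=0
after XOR r2, r2, #14: r2=0^14=14
after ADD r2, r2, #3: r2=14+3=17
after XOR r2, r3, #13: r2=0^13=13
after NEG r2: r2=-(13)=-13
after MUL r3, r2, r2: r3=(-13)*(-13)=169
after ADD r3, r3, #9: r3=169+9=178
halt.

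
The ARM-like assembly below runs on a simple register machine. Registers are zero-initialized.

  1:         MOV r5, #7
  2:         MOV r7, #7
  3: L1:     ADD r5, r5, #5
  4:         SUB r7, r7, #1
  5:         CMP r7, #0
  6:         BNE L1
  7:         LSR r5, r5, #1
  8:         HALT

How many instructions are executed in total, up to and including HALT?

32

after MOV r5, #7: r5=7
after MOV r7, #7: r7=7
after ADD r5, r5, #5: r5=7+5=12
after SUB r7, r7, #1: r7=7-1=6
CMP r7, #0  (cmp 6,0)
BNE L1: taken
after ADD r5, r5, #5: r5=12+5=17
after SUB r7, r7, #1: r7=6-1=5
CMP r7, #0  (cmp 5,0)
BNE L1: taken
after ADD r5, r5, #5: r5=17+5=22
after SUB r7, r7, #1: r7=5-1=4
CMP r7, #0  (cmp 4,0)
BNE L1: taken
after ADD r5, r5, #5: r5=22+5=27
after SUB r7, r7, #1: r7=4-1=3
CMP r7, #0  (cmp 3,0)
BNE L1: taken
after ADD r5, r5, #5: r5=27+5=32
after SUB r7, r7, #1: r7=3-1=2
CMP r7, #0  (cmp 2,0)
BNE L1: taken
after ADD r5, r5, #5: r5=32+5=37
after SUB r7, r7, #1: r7=2-1=1
CMP r7, #0  (cmp 1,0)
BNE L1: taken
after ADD r5, r5, #5: r5=37+5=42
after SUB r7, r7, #1: r7=1-1=0
CMP r7, #0  (cmp 0,0)
BNE L1: not taken
after LSR r5, r5, #1: r5=42>>1=21
halt.
Total executed instructions: 32.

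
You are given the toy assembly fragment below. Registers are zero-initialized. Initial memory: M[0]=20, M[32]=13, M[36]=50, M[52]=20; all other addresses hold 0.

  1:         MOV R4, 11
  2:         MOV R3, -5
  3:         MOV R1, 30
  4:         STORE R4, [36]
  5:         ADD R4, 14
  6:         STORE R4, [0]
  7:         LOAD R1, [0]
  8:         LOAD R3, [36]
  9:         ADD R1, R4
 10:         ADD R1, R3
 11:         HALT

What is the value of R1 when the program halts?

61

after MOV R4, 11: R4=11
after MOV R3, -5: R3=-5
after MOV R1, 30: R1=30
STORE R4, [36] → M[36]=11
after ADD R4, 14: R4=11+14=25
STORE R4, [0] → M[0]=25
after LOAD R1, [0]: R1=M[0]=25
after LOAD R3, [36]: R3=M[36]=11
after ADD R1, R4: R1=25+25=50
after ADD R1, R3: R1=50+11=61
halt.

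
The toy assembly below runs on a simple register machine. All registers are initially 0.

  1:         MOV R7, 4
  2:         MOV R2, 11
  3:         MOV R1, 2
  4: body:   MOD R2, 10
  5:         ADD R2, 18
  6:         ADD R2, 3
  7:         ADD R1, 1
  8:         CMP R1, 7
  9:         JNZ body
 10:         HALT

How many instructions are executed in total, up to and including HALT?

after MOV R7, 4: R7=4
after MOV R2, 11: R2=11
after MOV R1, 2: R1=2
after MOD R2, 10: R2=11%10=1
after ADD R2, 18: R2=1+18=19
after ADD R2, 3: R2=19+3=22
after ADD R1, 1: R1=2+1=3
CMP R1, 7  (cmp 3,7)
JNZ body: taken
after MOD R2, 10: R2=22%10=2
after ADD R2, 18: R2=2+18=20
after ADD R2, 3: R2=20+3=23
after ADD R1, 1: R1=3+1=4
CMP R1, 7  (cmp 4,7)
JNZ body: taken
after MOD R2, 10: R2=23%10=3
after ADD R2, 18: R2=3+18=21
after ADD R2, 3: R2=21+3=24
after ADD R1, 1: R1=4+1=5
CMP R1, 7  (cmp 5,7)
JNZ body: taken
after MOD R2, 10: R2=24%10=4
after ADD R2, 18: R2=4+18=22
after ADD R2, 3: R2=22+3=25
after ADD R1, 1: R1=5+1=6
CMP R1, 7  (cmp 6,7)
JNZ body: taken
after MOD R2, 10: R2=25%10=5
after ADD R2, 18: R2=5+18=23
after ADD R2, 3: R2=23+3=26
after ADD R1, 1: R1=6+1=7
CMP R1, 7  (cmp 7,7)
JNZ body: not taken
halt.
Total executed instructions: 34.

34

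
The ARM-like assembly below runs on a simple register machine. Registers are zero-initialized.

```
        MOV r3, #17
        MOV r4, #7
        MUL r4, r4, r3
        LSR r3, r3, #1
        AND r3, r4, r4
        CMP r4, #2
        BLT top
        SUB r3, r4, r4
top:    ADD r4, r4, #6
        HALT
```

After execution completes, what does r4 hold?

MOV r3, #17 → r3=17
MOV r4, #7 → r4=7
MUL r4, r4, r3 → r4=7*17=119
LSR r3, r3, #1 → r3=17>>1=8
AND r3, r4, r4 → r3=119&119=119
CMP r4, #2  (cmp 119,2)
BLT top: not taken
SUB r3, r4, r4 → r3=119-119=0
ADD r4, r4, #6 → r4=119+6=125
halt.

125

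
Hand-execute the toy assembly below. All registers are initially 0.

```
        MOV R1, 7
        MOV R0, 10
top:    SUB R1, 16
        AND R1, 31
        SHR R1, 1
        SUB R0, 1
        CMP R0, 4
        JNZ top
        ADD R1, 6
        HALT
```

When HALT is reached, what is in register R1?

21

R1=7
R0=10
R1=7-16=-9
R1=(-9)&31=23
R1=23>>1=11
R0=10-1=9
CMP R0, 4  (cmp 9,4)
JNZ top: taken
R1=11-16=-5
R1=(-5)&31=27
R1=27>>1=13
R0=9-1=8
CMP R0, 4  (cmp 8,4)
JNZ top: taken
R1=13-16=-3
R1=(-3)&31=29
R1=29>>1=14
R0=8-1=7
CMP R0, 4  (cmp 7,4)
JNZ top: taken
R1=14-16=-2
R1=(-2)&31=30
R1=30>>1=15
R0=7-1=6
CMP R0, 4  (cmp 6,4)
JNZ top: taken
R1=15-16=-1
R1=(-1)&31=31
R1=31>>1=15
R0=6-1=5
CMP R0, 4  (cmp 5,4)
JNZ top: taken
R1=15-16=-1
R1=(-1)&31=31
R1=31>>1=15
R0=5-1=4
CMP R0, 4  (cmp 4,4)
JNZ top: not taken
R1=15+6=21
halt.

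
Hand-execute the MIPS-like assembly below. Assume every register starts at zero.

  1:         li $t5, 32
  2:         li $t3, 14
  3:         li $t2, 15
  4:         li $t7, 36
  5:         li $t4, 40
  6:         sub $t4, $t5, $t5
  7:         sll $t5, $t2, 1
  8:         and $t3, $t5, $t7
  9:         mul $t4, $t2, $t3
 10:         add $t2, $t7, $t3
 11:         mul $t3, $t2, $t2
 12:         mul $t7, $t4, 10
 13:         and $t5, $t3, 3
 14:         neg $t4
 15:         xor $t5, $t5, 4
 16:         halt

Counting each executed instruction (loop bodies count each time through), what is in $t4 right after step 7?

0

li $t5, 32 → $t5=32
li $t3, 14 → $t3=14
li $t2, 15 → $t2=15
li $t7, 36 → $t7=36
li $t4, 40 → $t4=40
sub $t4, $t5, $t5 → $t4=32-32=0
sll $t5, $t2, 1 → $t5=15<<1=30
After step 7: $t4 = 0.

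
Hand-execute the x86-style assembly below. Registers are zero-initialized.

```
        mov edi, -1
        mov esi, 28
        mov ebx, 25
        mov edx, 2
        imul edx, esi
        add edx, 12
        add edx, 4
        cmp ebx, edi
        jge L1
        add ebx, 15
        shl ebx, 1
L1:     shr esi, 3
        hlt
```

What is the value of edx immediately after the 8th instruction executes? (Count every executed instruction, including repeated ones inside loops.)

72

mov edi, -1 → edi=-1
mov esi, 28 → esi=28
mov ebx, 25 → ebx=25
mov edx, 2 → edx=2
imul edx, esi → edx=2*28=56
add edx, 12 → edx=56+12=68
add edx, 4 → edx=68+4=72
cmp ebx, edi  (cmp 25,-1)
After step 8: edx = 72.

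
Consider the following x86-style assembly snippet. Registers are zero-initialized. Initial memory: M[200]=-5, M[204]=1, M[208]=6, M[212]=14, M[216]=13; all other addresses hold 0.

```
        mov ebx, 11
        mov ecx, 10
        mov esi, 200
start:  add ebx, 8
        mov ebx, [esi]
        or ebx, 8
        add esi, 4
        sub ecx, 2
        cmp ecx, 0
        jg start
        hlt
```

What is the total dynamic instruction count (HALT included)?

after mov ebx, 11: ebx=11
after mov ecx, 10: ecx=10
after mov esi, 200: esi=200
after add ebx, 8: ebx=11+8=19
after mov ebx, [esi]: ebx=M[200]=-5
after or ebx, 8: ebx=(-5)|8=-5
after add esi, 4: esi=200+4=204
after sub ecx, 2: ecx=10-2=8
cmp ecx, 0  (cmp 8,0)
jg start: taken
after add ebx, 8: ebx=(-5)+8=3
after mov ebx, [esi]: ebx=M[204]=1
after or ebx, 8: ebx=1|8=9
after add esi, 4: esi=204+4=208
after sub ecx, 2: ecx=8-2=6
cmp ecx, 0  (cmp 6,0)
jg start: taken
after add ebx, 8: ebx=9+8=17
after mov ebx, [esi]: ebx=M[208]=6
after or ebx, 8: ebx=6|8=14
after add esi, 4: esi=208+4=212
after sub ecx, 2: ecx=6-2=4
cmp ecx, 0  (cmp 4,0)
jg start: taken
after add ebx, 8: ebx=14+8=22
after mov ebx, [esi]: ebx=M[212]=14
after or ebx, 8: ebx=14|8=14
after add esi, 4: esi=212+4=216
after sub ecx, 2: ecx=4-2=2
cmp ecx, 0  (cmp 2,0)
jg start: taken
after add ebx, 8: ebx=14+8=22
after mov ebx, [esi]: ebx=M[216]=13
after or ebx, 8: ebx=13|8=13
after add esi, 4: esi=216+4=220
after sub ecx, 2: ecx=2-2=0
cmp ecx, 0  (cmp 0,0)
jg start: not taken
halt.
Total executed instructions: 39.

39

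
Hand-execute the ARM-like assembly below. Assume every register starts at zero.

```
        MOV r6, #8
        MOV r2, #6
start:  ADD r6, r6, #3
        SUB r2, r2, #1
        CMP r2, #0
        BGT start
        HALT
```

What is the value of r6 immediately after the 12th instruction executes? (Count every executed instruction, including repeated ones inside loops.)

r6=8
r2=6
r6=8+3=11
r2=6-1=5
CMP r2, #0  (cmp 5,0)
BGT start: taken
r6=11+3=14
r2=5-1=4
CMP r2, #0  (cmp 4,0)
BGT start: taken
r6=14+3=17
r2=4-1=3
After step 12: r6 = 17.

17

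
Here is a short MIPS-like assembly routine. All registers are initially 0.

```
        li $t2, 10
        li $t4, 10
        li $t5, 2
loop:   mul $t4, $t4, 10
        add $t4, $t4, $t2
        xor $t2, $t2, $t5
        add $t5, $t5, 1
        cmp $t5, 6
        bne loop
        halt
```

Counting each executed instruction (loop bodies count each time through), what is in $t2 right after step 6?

8

$t2=10
$t4=10
$t5=2
$t4=10*10=100
$t4=100+10=110
$t2=10^2=8
After step 6: $t2 = 8.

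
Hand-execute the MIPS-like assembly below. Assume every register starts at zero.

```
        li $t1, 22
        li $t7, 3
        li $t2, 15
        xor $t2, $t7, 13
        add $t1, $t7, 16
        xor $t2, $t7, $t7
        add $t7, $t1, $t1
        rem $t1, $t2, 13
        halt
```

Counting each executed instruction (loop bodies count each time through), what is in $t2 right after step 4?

$t1=22
$t7=3
$t2=15
$t2=3^13=14
After step 4: $t2 = 14.

14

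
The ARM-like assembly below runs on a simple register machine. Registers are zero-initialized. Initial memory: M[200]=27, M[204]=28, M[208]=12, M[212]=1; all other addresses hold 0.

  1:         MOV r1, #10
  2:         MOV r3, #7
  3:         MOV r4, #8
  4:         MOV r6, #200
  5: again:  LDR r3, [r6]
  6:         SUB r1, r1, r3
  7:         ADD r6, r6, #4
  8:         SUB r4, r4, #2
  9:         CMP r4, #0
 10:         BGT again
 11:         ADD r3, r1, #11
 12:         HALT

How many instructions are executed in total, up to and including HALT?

after MOV r1, #10: r1=10
after MOV r3, #7: r3=7
after MOV r4, #8: r4=8
after MOV r6, #200: r6=200
after LDR r3, [r6]: r3=M[200]=27
after SUB r1, r1, r3: r1=10-27=-17
after ADD r6, r6, #4: r6=200+4=204
after SUB r4, r4, #2: r4=8-2=6
CMP r4, #0  (cmp 6,0)
BGT again: taken
after LDR r3, [r6]: r3=M[204]=28
after SUB r1, r1, r3: r1=(-17)-28=-45
after ADD r6, r6, #4: r6=204+4=208
after SUB r4, r4, #2: r4=6-2=4
CMP r4, #0  (cmp 4,0)
BGT again: taken
after LDR r3, [r6]: r3=M[208]=12
after SUB r1, r1, r3: r1=(-45)-12=-57
after ADD r6, r6, #4: r6=208+4=212
after SUB r4, r4, #2: r4=4-2=2
CMP r4, #0  (cmp 2,0)
BGT again: taken
after LDR r3, [r6]: r3=M[212]=1
after SUB r1, r1, r3: r1=(-57)-1=-58
after ADD r6, r6, #4: r6=212+4=216
after SUB r4, r4, #2: r4=2-2=0
CMP r4, #0  (cmp 0,0)
BGT again: not taken
after ADD r3, r1, #11: r3=(-58)+11=-47
halt.
Total executed instructions: 30.

30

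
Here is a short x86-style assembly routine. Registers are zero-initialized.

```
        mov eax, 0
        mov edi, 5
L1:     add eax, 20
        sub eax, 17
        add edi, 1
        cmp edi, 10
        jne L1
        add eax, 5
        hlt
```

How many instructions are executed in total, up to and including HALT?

eax=0
edi=5
eax=0+20=20
eax=20-17=3
edi=5+1=6
cmp edi, 10  (cmp 6,10)
jne L1: taken
eax=3+20=23
eax=23-17=6
edi=6+1=7
cmp edi, 10  (cmp 7,10)
jne L1: taken
eax=6+20=26
eax=26-17=9
edi=7+1=8
cmp edi, 10  (cmp 8,10)
jne L1: taken
eax=9+20=29
eax=29-17=12
edi=8+1=9
cmp edi, 10  (cmp 9,10)
jne L1: taken
eax=12+20=32
eax=32-17=15
edi=9+1=10
cmp edi, 10  (cmp 10,10)
jne L1: not taken
eax=15+5=20
halt.
Total executed instructions: 29.

29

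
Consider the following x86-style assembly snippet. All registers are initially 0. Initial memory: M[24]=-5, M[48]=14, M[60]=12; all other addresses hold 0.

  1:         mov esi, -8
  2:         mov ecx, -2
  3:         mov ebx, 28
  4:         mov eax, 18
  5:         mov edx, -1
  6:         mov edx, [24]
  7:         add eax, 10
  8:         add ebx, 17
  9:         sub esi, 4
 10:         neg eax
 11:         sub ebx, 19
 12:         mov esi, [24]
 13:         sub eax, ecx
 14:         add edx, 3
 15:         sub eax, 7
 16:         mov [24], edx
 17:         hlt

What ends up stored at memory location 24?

esi=-8
ecx=-2
ebx=28
eax=18
edx=-1
edx=M[24]=-5
eax=18+10=28
ebx=28+17=45
esi=(-8)-4=-12
eax=-(28)=-28
ebx=45-19=26
esi=M[24]=-5
eax=(-28)-(-2)=-26
edx=(-5)+3=-2
eax=(-26)-7=-33
mov [24], edx → M[24]=-2
halt.

-2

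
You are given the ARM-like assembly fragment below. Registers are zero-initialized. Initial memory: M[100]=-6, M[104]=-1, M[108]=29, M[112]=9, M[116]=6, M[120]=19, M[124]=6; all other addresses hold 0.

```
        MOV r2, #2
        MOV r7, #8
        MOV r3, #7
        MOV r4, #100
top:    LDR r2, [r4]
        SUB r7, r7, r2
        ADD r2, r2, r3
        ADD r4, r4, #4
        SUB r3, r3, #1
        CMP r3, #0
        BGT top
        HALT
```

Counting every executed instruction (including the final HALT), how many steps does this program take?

after MOV r2, #2: r2=2
after MOV r7, #8: r7=8
after MOV r3, #7: r3=7
after MOV r4, #100: r4=100
after LDR r2, [r4]: r2=M[100]=-6
after SUB r7, r7, r2: r7=8-(-6)=14
after ADD r2, r2, r3: r2=(-6)+7=1
after ADD r4, r4, #4: r4=100+4=104
after SUB r3, r3, #1: r3=7-1=6
CMP r3, #0  (cmp 6,0)
BGT top: taken
after LDR r2, [r4]: r2=M[104]=-1
after SUB r7, r7, r2: r7=14-(-1)=15
after ADD r2, r2, r3: r2=(-1)+6=5
after ADD r4, r4, #4: r4=104+4=108
after SUB r3, r3, #1: r3=6-1=5
CMP r3, #0  (cmp 5,0)
BGT top: taken
after LDR r2, [r4]: r2=M[108]=29
after SUB r7, r7, r2: r7=15-29=-14
after ADD r2, r2, r3: r2=29+5=34
after ADD r4, r4, #4: r4=108+4=112
after SUB r3, r3, #1: r3=5-1=4
CMP r3, #0  (cmp 4,0)
BGT top: taken
after LDR r2, [r4]: r2=M[112]=9
after SUB r7, r7, r2: r7=(-14)-9=-23
after ADD r2, r2, r3: r2=9+4=13
after ADD r4, r4, #4: r4=112+4=116
after SUB r3, r3, #1: r3=4-1=3
CMP r3, #0  (cmp 3,0)
BGT top: taken
after LDR r2, [r4]: r2=M[116]=6
after SUB r7, r7, r2: r7=(-23)-6=-29
after ADD r2, r2, r3: r2=6+3=9
after ADD r4, r4, #4: r4=116+4=120
after SUB r3, r3, #1: r3=3-1=2
CMP r3, #0  (cmp 2,0)
BGT top: taken
after LDR r2, [r4]: r2=M[120]=19
after SUB r7, r7, r2: r7=(-29)-19=-48
after ADD r2, r2, r3: r2=19+2=21
after ADD r4, r4, #4: r4=120+4=124
after SUB r3, r3, #1: r3=2-1=1
CMP r3, #0  (cmp 1,0)
BGT top: taken
after LDR r2, [r4]: r2=M[124]=6
after SUB r7, r7, r2: r7=(-48)-6=-54
after ADD r2, r2, r3: r2=6+1=7
after ADD r4, r4, #4: r4=124+4=128
after SUB r3, r3, #1: r3=1-1=0
CMP r3, #0  (cmp 0,0)
BGT top: not taken
halt.
Total executed instructions: 54.

54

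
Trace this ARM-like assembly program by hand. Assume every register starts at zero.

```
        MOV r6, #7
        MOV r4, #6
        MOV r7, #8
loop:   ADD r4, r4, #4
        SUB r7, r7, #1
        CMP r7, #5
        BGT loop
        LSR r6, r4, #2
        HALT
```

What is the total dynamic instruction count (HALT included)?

after MOV r6, #7: r6=7
after MOV r4, #6: r4=6
after MOV r7, #8: r7=8
after ADD r4, r4, #4: r4=6+4=10
after SUB r7, r7, #1: r7=8-1=7
CMP r7, #5  (cmp 7,5)
BGT loop: taken
after ADD r4, r4, #4: r4=10+4=14
after SUB r7, r7, #1: r7=7-1=6
CMP r7, #5  (cmp 6,5)
BGT loop: taken
after ADD r4, r4, #4: r4=14+4=18
after SUB r7, r7, #1: r7=6-1=5
CMP r7, #5  (cmp 5,5)
BGT loop: not taken
after LSR r6, r4, #2: r6=18>>2=4
halt.
Total executed instructions: 17.

17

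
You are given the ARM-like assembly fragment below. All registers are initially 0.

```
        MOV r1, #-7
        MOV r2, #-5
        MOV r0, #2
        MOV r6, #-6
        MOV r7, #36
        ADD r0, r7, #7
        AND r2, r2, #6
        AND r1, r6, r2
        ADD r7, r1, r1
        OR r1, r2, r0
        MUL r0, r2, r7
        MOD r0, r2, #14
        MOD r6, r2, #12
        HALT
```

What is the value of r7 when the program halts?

4

r1=-7
r2=-5
r0=2
r6=-6
r7=36
r0=36+7=43
r2=(-5)&6=2
r1=(-6)&2=2
r7=2+2=4
r1=2|43=43
r0=2*4=8
r0=2%14=2
r6=2%12=2
halt.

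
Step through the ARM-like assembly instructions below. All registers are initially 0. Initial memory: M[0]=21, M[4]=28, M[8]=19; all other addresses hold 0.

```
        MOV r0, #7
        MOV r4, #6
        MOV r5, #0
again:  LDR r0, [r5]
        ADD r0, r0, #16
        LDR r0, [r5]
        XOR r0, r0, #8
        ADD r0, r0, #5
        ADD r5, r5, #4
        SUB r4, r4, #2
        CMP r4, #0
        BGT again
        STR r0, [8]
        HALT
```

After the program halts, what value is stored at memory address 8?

after MOV r0, #7: r0=7
after MOV r4, #6: r4=6
after MOV r5, #0: r5=0
after LDR r0, [r5]: r0=M[0]=21
after ADD r0, r0, #16: r0=21+16=37
after LDR r0, [r5]: r0=M[0]=21
after XOR r0, r0, #8: r0=21^8=29
after ADD r0, r0, #5: r0=29+5=34
after ADD r5, r5, #4: r5=0+4=4
after SUB r4, r4, #2: r4=6-2=4
CMP r4, #0  (cmp 4,0)
BGT again: taken
after LDR r0, [r5]: r0=M[4]=28
after ADD r0, r0, #16: r0=28+16=44
after LDR r0, [r5]: r0=M[4]=28
after XOR r0, r0, #8: r0=28^8=20
after ADD r0, r0, #5: r0=20+5=25
after ADD r5, r5, #4: r5=4+4=8
after SUB r4, r4, #2: r4=4-2=2
CMP r4, #0  (cmp 2,0)
BGT again: taken
after LDR r0, [r5]: r0=M[8]=19
after ADD r0, r0, #16: r0=19+16=35
after LDR r0, [r5]: r0=M[8]=19
after XOR r0, r0, #8: r0=19^8=27
after ADD r0, r0, #5: r0=27+5=32
after ADD r5, r5, #4: r5=8+4=12
after SUB r4, r4, #2: r4=2-2=0
CMP r4, #0  (cmp 0,0)
BGT again: not taken
STR r0, [8] → M[8]=32
halt.

32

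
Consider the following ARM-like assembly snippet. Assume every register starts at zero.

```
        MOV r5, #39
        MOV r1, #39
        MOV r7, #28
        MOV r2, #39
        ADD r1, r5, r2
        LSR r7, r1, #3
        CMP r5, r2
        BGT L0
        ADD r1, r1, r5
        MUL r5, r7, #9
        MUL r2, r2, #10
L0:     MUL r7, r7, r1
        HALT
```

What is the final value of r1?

117

MOV r5, #39 → r5=39
MOV r1, #39 → r1=39
MOV r7, #28 → r7=28
MOV r2, #39 → r2=39
ADD r1, r5, r2 → r1=39+39=78
LSR r7, r1, #3 → r7=78>>3=9
CMP r5, r2  (cmp 39,39)
BGT L0: not taken
ADD r1, r1, r5 → r1=78+39=117
MUL r5, r7, #9 → r5=9*9=81
MUL r2, r2, #10 → r2=39*10=390
MUL r7, r7, r1 → r7=9*117=1053
halt.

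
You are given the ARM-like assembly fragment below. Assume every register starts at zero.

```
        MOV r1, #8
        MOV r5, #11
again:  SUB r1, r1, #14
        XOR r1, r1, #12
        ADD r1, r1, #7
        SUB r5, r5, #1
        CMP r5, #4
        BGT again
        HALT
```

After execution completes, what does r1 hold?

MOV r1, #8 → r1=8
MOV r5, #11 → r5=11
SUB r1, r1, #14 → r1=8-14=-6
XOR r1, r1, #12 → r1=(-6)^12=-10
ADD r1, r1, #7 → r1=(-10)+7=-3
SUB r5, r5, #1 → r5=11-1=10
CMP r5, #4  (cmp 10,4)
BGT again: taken
SUB r1, r1, #14 → r1=(-3)-14=-17
XOR r1, r1, #12 → r1=(-17)^12=-29
ADD r1, r1, #7 → r1=(-29)+7=-22
SUB r5, r5, #1 → r5=10-1=9
CMP r5, #4  (cmp 9,4)
BGT again: taken
SUB r1, r1, #14 → r1=(-22)-14=-36
XOR r1, r1, #12 → r1=(-36)^12=-48
ADD r1, r1, #7 → r1=(-48)+7=-41
SUB r5, r5, #1 → r5=9-1=8
CMP r5, #4  (cmp 8,4)
BGT again: taken
SUB r1, r1, #14 → r1=(-41)-14=-55
XOR r1, r1, #12 → r1=(-55)^12=-59
ADD r1, r1, #7 → r1=(-59)+7=-52
SUB r5, r5, #1 → r5=8-1=7
CMP r5, #4  (cmp 7,4)
BGT again: taken
SUB r1, r1, #14 → r1=(-52)-14=-66
XOR r1, r1, #12 → r1=(-66)^12=-78
ADD r1, r1, #7 → r1=(-78)+7=-71
SUB r5, r5, #1 → r5=7-1=6
CMP r5, #4  (cmp 6,4)
BGT again: taken
SUB r1, r1, #14 → r1=(-71)-14=-85
XOR r1, r1, #12 → r1=(-85)^12=-89
ADD r1, r1, #7 → r1=(-89)+7=-82
SUB r5, r5, #1 → r5=6-1=5
CMP r5, #4  (cmp 5,4)
BGT again: taken
SUB r1, r1, #14 → r1=(-82)-14=-96
XOR r1, r1, #12 → r1=(-96)^12=-84
ADD r1, r1, #7 → r1=(-84)+7=-77
SUB r5, r5, #1 → r5=5-1=4
CMP r5, #4  (cmp 4,4)
BGT again: not taken
halt.

-77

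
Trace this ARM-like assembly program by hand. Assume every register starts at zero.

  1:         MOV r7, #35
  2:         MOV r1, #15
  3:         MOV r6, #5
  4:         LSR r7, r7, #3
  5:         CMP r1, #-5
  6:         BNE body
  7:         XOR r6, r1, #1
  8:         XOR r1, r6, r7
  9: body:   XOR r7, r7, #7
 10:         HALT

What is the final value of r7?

3

after MOV r7, #35: r7=35
after MOV r1, #15: r1=15
after MOV r6, #5: r6=5
after LSR r7, r7, #3: r7=35>>3=4
CMP r1, #-5  (cmp 15,-5)
BNE body: taken
after XOR r7, r7, #7: r7=4^7=3
halt.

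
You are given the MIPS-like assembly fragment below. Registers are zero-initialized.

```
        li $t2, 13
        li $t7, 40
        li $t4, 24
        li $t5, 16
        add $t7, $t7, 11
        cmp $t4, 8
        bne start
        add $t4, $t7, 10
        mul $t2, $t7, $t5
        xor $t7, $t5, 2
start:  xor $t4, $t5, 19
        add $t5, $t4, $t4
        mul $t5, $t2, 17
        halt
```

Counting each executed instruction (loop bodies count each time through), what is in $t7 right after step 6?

after li $t2, 13: $t2=13
after li $t7, 40: $t7=40
after li $t4, 24: $t4=24
after li $t5, 16: $t5=16
after add $t7, $t7, 11: $t7=40+11=51
cmp $t4, 8  (cmp 24,8)
After step 6: $t7 = 51.

51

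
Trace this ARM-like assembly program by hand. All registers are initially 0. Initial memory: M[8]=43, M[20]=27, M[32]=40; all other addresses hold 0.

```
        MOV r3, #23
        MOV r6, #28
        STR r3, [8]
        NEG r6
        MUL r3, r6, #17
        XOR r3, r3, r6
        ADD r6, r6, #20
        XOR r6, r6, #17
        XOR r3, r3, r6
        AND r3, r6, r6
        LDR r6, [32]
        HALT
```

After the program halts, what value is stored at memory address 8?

23

after MOV r3, #23: r3=23
after MOV r6, #28: r6=28
STR r3, [8] → M[8]=23
after NEG r6: r6=-(28)=-28
after MUL r3, r6, #17: r3=(-28)*17=-476
after XOR r3, r3, r6: r3=(-476)^(-28)=448
after ADD r6, r6, #20: r6=(-28)+20=-8
after XOR r6, r6, #17: r6=(-8)^17=-23
after XOR r3, r3, r6: r3=448^(-23)=-471
after AND r3, r6, r6: r3=(-23)&(-23)=-23
after LDR r6, [32]: r6=M[32]=40
halt.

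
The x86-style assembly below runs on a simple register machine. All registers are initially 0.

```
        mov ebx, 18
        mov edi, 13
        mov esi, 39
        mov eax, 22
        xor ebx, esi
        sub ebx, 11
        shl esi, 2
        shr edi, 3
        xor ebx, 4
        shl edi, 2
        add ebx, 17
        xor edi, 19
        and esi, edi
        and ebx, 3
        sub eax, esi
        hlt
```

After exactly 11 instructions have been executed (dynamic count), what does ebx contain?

after mov ebx, 18: ebx=18
after mov edi, 13: edi=13
after mov esi, 39: esi=39
after mov eax, 22: eax=22
after xor ebx, esi: ebx=18^39=53
after sub ebx, 11: ebx=53-11=42
after shl esi, 2: esi=39<<2=156
after shr edi, 3: edi=13>>3=1
after xor ebx, 4: ebx=42^4=46
after shl edi, 2: edi=1<<2=4
after add ebx, 17: ebx=46+17=63
After step 11: ebx = 63.

63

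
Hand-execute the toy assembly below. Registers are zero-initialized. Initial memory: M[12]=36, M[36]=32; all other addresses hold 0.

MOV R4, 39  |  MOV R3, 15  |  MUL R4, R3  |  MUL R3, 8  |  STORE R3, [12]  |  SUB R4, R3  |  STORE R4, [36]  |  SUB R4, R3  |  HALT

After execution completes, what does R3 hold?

after MOV R4, 39: R4=39
after MOV R3, 15: R3=15
after MUL R4, R3: R4=39*15=585
after MUL R3, 8: R3=15*8=120
STORE R3, [12] → M[12]=120
after SUB R4, R3: R4=585-120=465
STORE R4, [36] → M[36]=465
after SUB R4, R3: R4=465-120=345
halt.

120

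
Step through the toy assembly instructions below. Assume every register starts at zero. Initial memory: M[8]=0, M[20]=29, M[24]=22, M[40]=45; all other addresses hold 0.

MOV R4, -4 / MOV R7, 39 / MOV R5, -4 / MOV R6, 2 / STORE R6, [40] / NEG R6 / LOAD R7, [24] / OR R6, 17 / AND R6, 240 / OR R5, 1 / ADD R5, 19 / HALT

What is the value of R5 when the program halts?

16

R4=-4
R7=39
R5=-4
R6=2
STORE R6, [40] → M[40]=2
R6=-(2)=-2
R7=M[24]=22
R6=(-2)|17=-1
R6=(-1)&240=240
R5=(-4)|1=-3
R5=(-3)+19=16
halt.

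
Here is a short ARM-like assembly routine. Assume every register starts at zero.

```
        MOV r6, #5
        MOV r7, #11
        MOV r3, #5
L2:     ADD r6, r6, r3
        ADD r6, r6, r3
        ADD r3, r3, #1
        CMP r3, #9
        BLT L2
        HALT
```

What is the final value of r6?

57

r6=5
r7=11
r3=5
r6=5+5=10
r6=10+5=15
r3=5+1=6
CMP r3, #9  (cmp 6,9)
BLT L2: taken
r6=15+6=21
r6=21+6=27
r3=6+1=7
CMP r3, #9  (cmp 7,9)
BLT L2: taken
r6=27+7=34
r6=34+7=41
r3=7+1=8
CMP r3, #9  (cmp 8,9)
BLT L2: taken
r6=41+8=49
r6=49+8=57
r3=8+1=9
CMP r3, #9  (cmp 9,9)
BLT L2: not taken
halt.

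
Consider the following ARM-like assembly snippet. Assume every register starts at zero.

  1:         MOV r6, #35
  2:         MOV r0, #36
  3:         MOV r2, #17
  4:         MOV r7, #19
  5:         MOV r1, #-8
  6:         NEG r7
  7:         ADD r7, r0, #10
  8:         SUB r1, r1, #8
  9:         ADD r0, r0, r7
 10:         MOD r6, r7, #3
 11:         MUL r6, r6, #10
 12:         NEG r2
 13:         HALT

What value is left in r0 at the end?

82

r6=35
r0=36
r2=17
r7=19
r1=-8
r7=-(19)=-19
r7=36+10=46
r1=(-8)-8=-16
r0=36+46=82
r6=46%3=1
r6=1*10=10
r2=-(17)=-17
halt.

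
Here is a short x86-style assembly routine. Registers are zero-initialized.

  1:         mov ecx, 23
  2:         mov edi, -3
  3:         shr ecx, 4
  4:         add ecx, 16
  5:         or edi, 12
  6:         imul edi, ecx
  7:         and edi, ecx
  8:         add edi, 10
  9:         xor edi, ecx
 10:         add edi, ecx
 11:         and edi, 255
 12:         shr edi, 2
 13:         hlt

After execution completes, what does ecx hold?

17

mov ecx, 23 → ecx=23
mov edi, -3 → edi=-3
shr ecx, 4 → ecx=23>>4=1
add ecx, 16 → ecx=1+16=17
or edi, 12 → edi=(-3)|12=-3
imul edi, ecx → edi=(-3)*17=-51
and edi, ecx → edi=(-51)&17=1
add edi, 10 → edi=1+10=11
xor edi, ecx → edi=11^17=26
add edi, ecx → edi=26+17=43
and edi, 255 → edi=43&255=43
shr edi, 2 → edi=43>>2=10
halt.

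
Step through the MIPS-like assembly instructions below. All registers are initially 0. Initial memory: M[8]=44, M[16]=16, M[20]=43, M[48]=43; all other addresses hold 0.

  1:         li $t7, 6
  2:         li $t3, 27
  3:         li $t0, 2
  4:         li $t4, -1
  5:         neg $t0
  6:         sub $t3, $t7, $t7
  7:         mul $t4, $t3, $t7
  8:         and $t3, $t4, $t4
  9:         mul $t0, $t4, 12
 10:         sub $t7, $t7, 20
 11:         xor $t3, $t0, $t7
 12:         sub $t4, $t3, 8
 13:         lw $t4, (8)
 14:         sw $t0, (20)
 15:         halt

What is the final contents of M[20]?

$t7=6
$t3=27
$t0=2
$t4=-1
$t0=-(2)=-2
$t3=6-6=0
$t4=0*6=0
$t3=0&0=0
$t0=0*12=0
$t7=6-20=-14
$t3=0^(-14)=-14
$t4=(-14)-8=-22
$t4=M[8]=44
sw $t0, (20) → M[20]=0
halt.

0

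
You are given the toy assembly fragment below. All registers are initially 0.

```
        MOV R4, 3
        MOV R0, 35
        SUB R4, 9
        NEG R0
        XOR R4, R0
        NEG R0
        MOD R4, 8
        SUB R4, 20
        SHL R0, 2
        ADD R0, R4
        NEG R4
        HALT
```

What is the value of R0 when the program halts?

MOV R4, 3 → R4=3
MOV R0, 35 → R0=35
SUB R4, 9 → R4=3-9=-6
NEG R0 → R0=-(35)=-35
XOR R4, R0 → R4=(-6)^(-35)=39
NEG R0 → R0=-(-35)=35
MOD R4, 8 → R4=39%8=7
SUB R4, 20 → R4=7-20=-13
SHL R0, 2 → R0=35<<2=140
ADD R0, R4 → R0=140+(-13)=127
NEG R4 → R4=-(-13)=13
halt.

127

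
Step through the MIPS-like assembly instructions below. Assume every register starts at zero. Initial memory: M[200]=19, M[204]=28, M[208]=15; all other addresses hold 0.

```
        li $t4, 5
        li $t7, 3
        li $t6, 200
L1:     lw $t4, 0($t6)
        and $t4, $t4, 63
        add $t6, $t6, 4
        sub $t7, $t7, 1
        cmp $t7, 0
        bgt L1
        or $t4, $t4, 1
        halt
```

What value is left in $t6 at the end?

$t4=5
$t7=3
$t6=200
$t4=M[200]=19
$t4=19&63=19
$t6=200+4=204
$t7=3-1=2
cmp $t7, 0  (cmp 2,0)
bgt L1: taken
$t4=M[204]=28
$t4=28&63=28
$t6=204+4=208
$t7=2-1=1
cmp $t7, 0  (cmp 1,0)
bgt L1: taken
$t4=M[208]=15
$t4=15&63=15
$t6=208+4=212
$t7=1-1=0
cmp $t7, 0  (cmp 0,0)
bgt L1: not taken
$t4=15|1=15
halt.

212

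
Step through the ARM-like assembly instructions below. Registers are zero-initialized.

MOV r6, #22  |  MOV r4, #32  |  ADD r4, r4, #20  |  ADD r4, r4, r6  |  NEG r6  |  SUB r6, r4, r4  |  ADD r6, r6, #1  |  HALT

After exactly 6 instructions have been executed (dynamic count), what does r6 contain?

r6=22
r4=32
r4=32+20=52
r4=52+22=74
r6=-(22)=-22
r6=74-74=0
After step 6: r6 = 0.

0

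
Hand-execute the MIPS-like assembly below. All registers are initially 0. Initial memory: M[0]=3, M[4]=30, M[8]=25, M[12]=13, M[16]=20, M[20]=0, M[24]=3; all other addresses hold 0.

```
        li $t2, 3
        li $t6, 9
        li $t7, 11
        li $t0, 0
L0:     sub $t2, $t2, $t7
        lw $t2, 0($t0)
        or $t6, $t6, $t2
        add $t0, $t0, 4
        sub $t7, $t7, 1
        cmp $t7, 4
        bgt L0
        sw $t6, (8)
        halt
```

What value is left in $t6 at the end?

li $t2, 3 → $t2=3
li $t6, 9 → $t6=9
li $t7, 11 → $t7=11
li $t0, 0 → $t0=0
sub $t2, $t2, $t7 → $t2=3-11=-8
lw $t2, 0($t0) → $t2=M[0]=3
or $t6, $t6, $t2 → $t6=9|3=11
add $t0, $t0, 4 → $t0=0+4=4
sub $t7, $t7, 1 → $t7=11-1=10
cmp $t7, 4  (cmp 10,4)
bgt L0: taken
sub $t2, $t2, $t7 → $t2=3-10=-7
lw $t2, 0($t0) → $t2=M[4]=30
or $t6, $t6, $t2 → $t6=11|30=31
add $t0, $t0, 4 → $t0=4+4=8
sub $t7, $t7, 1 → $t7=10-1=9
cmp $t7, 4  (cmp 9,4)
bgt L0: taken
sub $t2, $t2, $t7 → $t2=30-9=21
lw $t2, 0($t0) → $t2=M[8]=25
or $t6, $t6, $t2 → $t6=31|25=31
add $t0, $t0, 4 → $t0=8+4=12
sub $t7, $t7, 1 → $t7=9-1=8
cmp $t7, 4  (cmp 8,4)
bgt L0: taken
sub $t2, $t2, $t7 → $t2=25-8=17
lw $t2, 0($t0) → $t2=M[12]=13
or $t6, $t6, $t2 → $t6=31|13=31
add $t0, $t0, 4 → $t0=12+4=16
sub $t7, $t7, 1 → $t7=8-1=7
cmp $t7, 4  (cmp 7,4)
bgt L0: taken
sub $t2, $t2, $t7 → $t2=13-7=6
lw $t2, 0($t0) → $t2=M[16]=20
or $t6, $t6, $t2 → $t6=31|20=31
add $t0, $t0, 4 → $t0=16+4=20
sub $t7, $t7, 1 → $t7=7-1=6
cmp $t7, 4  (cmp 6,4)
bgt L0: taken
sub $t2, $t2, $t7 → $t2=20-6=14
lw $t2, 0($t0) → $t2=M[20]=0
or $t6, $t6, $t2 → $t6=31|0=31
add $t0, $t0, 4 → $t0=20+4=24
sub $t7, $t7, 1 → $t7=6-1=5
cmp $t7, 4  (cmp 5,4)
bgt L0: taken
sub $t2, $t2, $t7 → $t2=0-5=-5
lw $t2, 0($t0) → $t2=M[24]=3
or $t6, $t6, $t2 → $t6=31|3=31
add $t0, $t0, 4 → $t0=24+4=28
sub $t7, $t7, 1 → $t7=5-1=4
cmp $t7, 4  (cmp 4,4)
bgt L0: not taken
sw $t6, (8) → M[8]=31
halt.

31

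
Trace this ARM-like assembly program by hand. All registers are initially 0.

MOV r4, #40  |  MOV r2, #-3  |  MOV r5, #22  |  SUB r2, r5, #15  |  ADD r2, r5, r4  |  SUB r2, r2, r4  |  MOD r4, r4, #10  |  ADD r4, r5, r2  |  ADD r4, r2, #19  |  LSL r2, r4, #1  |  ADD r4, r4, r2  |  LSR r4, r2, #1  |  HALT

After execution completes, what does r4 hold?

after MOV r4, #40: r4=40
after MOV r2, #-3: r2=-3
after MOV r5, #22: r5=22
after SUB r2, r5, #15: r2=22-15=7
after ADD r2, r5, r4: r2=22+40=62
after SUB r2, r2, r4: r2=62-40=22
after MOD r4, r4, #10: r4=40%10=0
after ADD r4, r5, r2: r4=22+22=44
after ADD r4, r2, #19: r4=22+19=41
after LSL r2, r4, #1: r2=41<<1=82
after ADD r4, r4, r2: r4=41+82=123
after LSR r4, r2, #1: r4=82>>1=41
halt.

41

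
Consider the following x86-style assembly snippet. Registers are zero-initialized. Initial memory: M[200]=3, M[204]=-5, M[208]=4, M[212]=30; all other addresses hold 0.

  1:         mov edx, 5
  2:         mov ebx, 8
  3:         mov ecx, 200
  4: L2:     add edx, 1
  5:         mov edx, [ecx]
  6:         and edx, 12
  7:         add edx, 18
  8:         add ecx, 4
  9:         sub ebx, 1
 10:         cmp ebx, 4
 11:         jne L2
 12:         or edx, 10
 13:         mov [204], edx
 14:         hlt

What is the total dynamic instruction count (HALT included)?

38

mov edx, 5 → edx=5
mov ebx, 8 → ebx=8
mov ecx, 200 → ecx=200
add edx, 1 → edx=5+1=6
mov edx, [ecx] → edx=M[200]=3
and edx, 12 → edx=3&12=0
add edx, 18 → edx=0+18=18
add ecx, 4 → ecx=200+4=204
sub ebx, 1 → ebx=8-1=7
cmp ebx, 4  (cmp 7,4)
jne L2: taken
add edx, 1 → edx=18+1=19
mov edx, [ecx] → edx=M[204]=-5
and edx, 12 → edx=(-5)&12=8
add edx, 18 → edx=8+18=26
add ecx, 4 → ecx=204+4=208
sub ebx, 1 → ebx=7-1=6
cmp ebx, 4  (cmp 6,4)
jne L2: taken
add edx, 1 → edx=26+1=27
mov edx, [ecx] → edx=M[208]=4
and edx, 12 → edx=4&12=4
add edx, 18 → edx=4+18=22
add ecx, 4 → ecx=208+4=212
sub ebx, 1 → ebx=6-1=5
cmp ebx, 4  (cmp 5,4)
jne L2: taken
add edx, 1 → edx=22+1=23
mov edx, [ecx] → edx=M[212]=30
and edx, 12 → edx=30&12=12
add edx, 18 → edx=12+18=30
add ecx, 4 → ecx=212+4=216
sub ebx, 1 → ebx=5-1=4
cmp ebx, 4  (cmp 4,4)
jne L2: not taken
or edx, 10 → edx=30|10=30
mov [204], edx → M[204]=30
halt.
Total executed instructions: 38.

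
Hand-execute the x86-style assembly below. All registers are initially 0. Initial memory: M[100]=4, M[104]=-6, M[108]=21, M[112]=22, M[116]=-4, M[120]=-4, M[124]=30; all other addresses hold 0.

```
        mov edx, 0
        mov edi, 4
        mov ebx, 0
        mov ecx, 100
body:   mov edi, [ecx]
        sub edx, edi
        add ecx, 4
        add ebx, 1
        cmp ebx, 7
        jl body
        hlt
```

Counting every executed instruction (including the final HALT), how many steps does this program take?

mov edx, 0 → edx=0
mov edi, 4 → edi=4
mov ebx, 0 → ebx=0
mov ecx, 100 → ecx=100
mov edi, [ecx] → edi=M[100]=4
sub edx, edi → edx=0-4=-4
add ecx, 4 → ecx=100+4=104
add ebx, 1 → ebx=0+1=1
cmp ebx, 7  (cmp 1,7)
jl body: taken
mov edi, [ecx] → edi=M[104]=-6
sub edx, edi → edx=(-4)-(-6)=2
add ecx, 4 → ecx=104+4=108
add ebx, 1 → ebx=1+1=2
cmp ebx, 7  (cmp 2,7)
jl body: taken
mov edi, [ecx] → edi=M[108]=21
sub edx, edi → edx=2-21=-19
add ecx, 4 → ecx=108+4=112
add ebx, 1 → ebx=2+1=3
cmp ebx, 7  (cmp 3,7)
jl body: taken
mov edi, [ecx] → edi=M[112]=22
sub edx, edi → edx=(-19)-22=-41
add ecx, 4 → ecx=112+4=116
add ebx, 1 → ebx=3+1=4
cmp ebx, 7  (cmp 4,7)
jl body: taken
mov edi, [ecx] → edi=M[116]=-4
sub edx, edi → edx=(-41)-(-4)=-37
add ecx, 4 → ecx=116+4=120
add ebx, 1 → ebx=4+1=5
cmp ebx, 7  (cmp 5,7)
jl body: taken
mov edi, [ecx] → edi=M[120]=-4
sub edx, edi → edx=(-37)-(-4)=-33
add ecx, 4 → ecx=120+4=124
add ebx, 1 → ebx=5+1=6
cmp ebx, 7  (cmp 6,7)
jl body: taken
mov edi, [ecx] → edi=M[124]=30
sub edx, edi → edx=(-33)-30=-63
add ecx, 4 → ecx=124+4=128
add ebx, 1 → ebx=6+1=7
cmp ebx, 7  (cmp 7,7)
jl body: not taken
halt.
Total executed instructions: 47.

47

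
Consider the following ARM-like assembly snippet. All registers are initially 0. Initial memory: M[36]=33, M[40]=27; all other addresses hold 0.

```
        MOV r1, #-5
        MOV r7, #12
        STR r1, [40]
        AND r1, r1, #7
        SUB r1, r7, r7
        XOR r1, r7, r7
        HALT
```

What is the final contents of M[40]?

r1=-5
r7=12
STR r1, [40] → M[40]=-5
r1=(-5)&7=3
r1=12-12=0
r1=12^12=0
halt.

-5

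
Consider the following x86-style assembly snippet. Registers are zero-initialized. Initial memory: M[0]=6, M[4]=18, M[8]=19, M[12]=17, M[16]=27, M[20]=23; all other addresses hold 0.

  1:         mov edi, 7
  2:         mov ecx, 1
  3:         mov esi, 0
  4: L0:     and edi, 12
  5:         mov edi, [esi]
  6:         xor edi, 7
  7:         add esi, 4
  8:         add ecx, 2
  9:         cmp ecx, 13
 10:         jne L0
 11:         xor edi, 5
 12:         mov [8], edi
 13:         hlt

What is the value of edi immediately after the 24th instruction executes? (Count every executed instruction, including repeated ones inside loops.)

20

edi=7
ecx=1
esi=0
edi=7&12=4
edi=M[0]=6
edi=6^7=1
esi=0+4=4
ecx=1+2=3
cmp ecx, 13  (cmp 3,13)
jne L0: taken
edi=1&12=0
edi=M[4]=18
edi=18^7=21
esi=4+4=8
ecx=3+2=5
cmp ecx, 13  (cmp 5,13)
jne L0: taken
edi=21&12=4
edi=M[8]=19
edi=19^7=20
esi=8+4=12
ecx=5+2=7
cmp ecx, 13  (cmp 7,13)
jne L0: taken
After step 24: edi = 20.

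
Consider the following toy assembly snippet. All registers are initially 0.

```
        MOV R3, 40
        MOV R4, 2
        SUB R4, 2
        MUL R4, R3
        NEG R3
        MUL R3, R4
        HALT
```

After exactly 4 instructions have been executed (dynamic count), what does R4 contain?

MOV R3, 40 → R3=40
MOV R4, 2 → R4=2
SUB R4, 2 → R4=2-2=0
MUL R4, R3 → R4=0*40=0
After step 4: R4 = 0.

0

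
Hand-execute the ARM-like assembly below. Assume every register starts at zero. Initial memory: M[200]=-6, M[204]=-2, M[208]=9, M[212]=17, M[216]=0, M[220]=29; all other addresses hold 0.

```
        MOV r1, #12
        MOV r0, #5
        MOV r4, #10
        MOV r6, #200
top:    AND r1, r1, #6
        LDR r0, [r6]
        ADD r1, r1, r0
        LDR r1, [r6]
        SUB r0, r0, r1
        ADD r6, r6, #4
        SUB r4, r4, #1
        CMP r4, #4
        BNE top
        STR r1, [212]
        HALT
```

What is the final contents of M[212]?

r1=12
r0=5
r4=10
r6=200
r1=12&6=4
r0=M[200]=-6
r1=4+(-6)=-2
r1=M[200]=-6
r0=(-6)-(-6)=0
r6=200+4=204
r4=10-1=9
CMP r4, #4  (cmp 9,4)
BNE top: taken
r1=(-6)&6=2
r0=M[204]=-2
r1=2+(-2)=0
r1=M[204]=-2
r0=(-2)-(-2)=0
r6=204+4=208
r4=9-1=8
CMP r4, #4  (cmp 8,4)
BNE top: taken
r1=(-2)&6=6
r0=M[208]=9
r1=6+9=15
r1=M[208]=9
r0=9-9=0
r6=208+4=212
r4=8-1=7
CMP r4, #4  (cmp 7,4)
BNE top: taken
r1=9&6=0
r0=M[212]=17
r1=0+17=17
r1=M[212]=17
r0=17-17=0
r6=212+4=216
r4=7-1=6
CMP r4, #4  (cmp 6,4)
BNE top: taken
r1=17&6=0
r0=M[216]=0
r1=0+0=0
r1=M[216]=0
r0=0-0=0
r6=216+4=220
r4=6-1=5
CMP r4, #4  (cmp 5,4)
BNE top: taken
r1=0&6=0
r0=M[220]=29
r1=0+29=29
r1=M[220]=29
r0=29-29=0
r6=220+4=224
r4=5-1=4
CMP r4, #4  (cmp 4,4)
BNE top: not taken
STR r1, [212] → M[212]=29
halt.

29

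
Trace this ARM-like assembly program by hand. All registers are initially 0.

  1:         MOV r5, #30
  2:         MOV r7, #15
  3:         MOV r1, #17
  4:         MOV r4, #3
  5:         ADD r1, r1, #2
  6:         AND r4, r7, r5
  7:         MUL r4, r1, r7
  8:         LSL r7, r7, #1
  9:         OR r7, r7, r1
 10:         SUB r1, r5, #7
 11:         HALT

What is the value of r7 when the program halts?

31

after MOV r5, #30: r5=30
after MOV r7, #15: r7=15
after MOV r1, #17: r1=17
after MOV r4, #3: r4=3
after ADD r1, r1, #2: r1=17+2=19
after AND r4, r7, r5: r4=15&30=14
after MUL r4, r1, r7: r4=19*15=285
after LSL r7, r7, #1: r7=15<<1=30
after OR r7, r7, r1: r7=30|19=31
after SUB r1, r5, #7: r1=30-7=23
halt.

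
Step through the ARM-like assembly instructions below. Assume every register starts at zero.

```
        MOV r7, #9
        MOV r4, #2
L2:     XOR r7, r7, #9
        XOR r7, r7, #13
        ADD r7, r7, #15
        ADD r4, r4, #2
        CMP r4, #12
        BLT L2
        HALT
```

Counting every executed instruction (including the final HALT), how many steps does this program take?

33

MOV r7, #9 → r7=9
MOV r4, #2 → r4=2
XOR r7, r7, #9 → r7=9^9=0
XOR r7, r7, #13 → r7=0^13=13
ADD r7, r7, #15 → r7=13+15=28
ADD r4, r4, #2 → r4=2+2=4
CMP r4, #12  (cmp 4,12)
BLT L2: taken
XOR r7, r7, #9 → r7=28^9=21
XOR r7, r7, #13 → r7=21^13=24
ADD r7, r7, #15 → r7=24+15=39
ADD r4, r4, #2 → r4=4+2=6
CMP r4, #12  (cmp 6,12)
BLT L2: taken
XOR r7, r7, #9 → r7=39^9=46
XOR r7, r7, #13 → r7=46^13=35
ADD r7, r7, #15 → r7=35+15=50
ADD r4, r4, #2 → r4=6+2=8
CMP r4, #12  (cmp 8,12)
BLT L2: taken
XOR r7, r7, #9 → r7=50^9=59
XOR r7, r7, #13 → r7=59^13=54
ADD r7, r7, #15 → r7=54+15=69
ADD r4, r4, #2 → r4=8+2=10
CMP r4, #12  (cmp 10,12)
BLT L2: taken
XOR r7, r7, #9 → r7=69^9=76
XOR r7, r7, #13 → r7=76^13=65
ADD r7, r7, #15 → r7=65+15=80
ADD r4, r4, #2 → r4=10+2=12
CMP r4, #12  (cmp 12,12)
BLT L2: not taken
halt.
Total executed instructions: 33.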